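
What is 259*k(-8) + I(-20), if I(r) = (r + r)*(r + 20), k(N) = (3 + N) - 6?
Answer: -2849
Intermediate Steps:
k(N) = -3 + N
I(r) = 2*r*(20 + r) (I(r) = (2*r)*(20 + r) = 2*r*(20 + r))
259*k(-8) + I(-20) = 259*(-3 - 8) + 2*(-20)*(20 - 20) = 259*(-11) + 2*(-20)*0 = -2849 + 0 = -2849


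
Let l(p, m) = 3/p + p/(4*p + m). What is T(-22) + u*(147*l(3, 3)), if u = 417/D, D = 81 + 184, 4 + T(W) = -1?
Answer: 361169/1325 ≈ 272.58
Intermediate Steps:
T(W) = -5 (T(W) = -4 - 1 = -5)
D = 265
u = 417/265 ≈ 1.5736
l(p, m) = 3/p + p/(m + 4*p)
T(-22) + u*(147*l(3, 3)) = -5 + 417*(147*((3² + 3*3 + 12*3)/(3*(3 + 4*3))))/265 = -5 + 417*(147*((9 + 9 + 36)/(3*(3 + 12))))/265 = -5 + 417*(147*((⅓)*54/15))/265 = -5 + 417*(147*((⅓)*(1/15)*54))/265 = -5 + 417*(147*(6/5))/265 = -5 + (417/265)*(882/5) = -5 + 367794/1325 = 361169/1325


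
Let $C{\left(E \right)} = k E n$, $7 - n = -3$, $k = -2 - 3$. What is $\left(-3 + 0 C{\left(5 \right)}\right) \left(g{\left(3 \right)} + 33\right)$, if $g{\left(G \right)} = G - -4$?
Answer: $-120$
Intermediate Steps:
$k = -5$ ($k = -2 - 3 = -5$)
$n = 10$ ($n = 7 - -3 = 7 + 3 = 10$)
$C{\left(E \right)} = - 50 E$ ($C{\left(E \right)} = - 5 E 10 = - 50 E$)
$g{\left(G \right)} = 4 + G$ ($g{\left(G \right)} = G + 4 = 4 + G$)
$\left(-3 + 0 C{\left(5 \right)}\right) \left(g{\left(3 \right)} + 33\right) = \left(-3 + 0 \left(\left(-50\right) 5\right)\right) \left(\left(4 + 3\right) + 33\right) = \left(-3 + 0 \left(-250\right)\right) \left(7 + 33\right) = \left(-3 + 0\right) 40 = \left(-3\right) 40 = -120$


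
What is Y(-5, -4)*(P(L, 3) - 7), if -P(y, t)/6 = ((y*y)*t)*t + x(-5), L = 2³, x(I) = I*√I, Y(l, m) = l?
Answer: 17315 - 150*I*√5 ≈ 17315.0 - 335.41*I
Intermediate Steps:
x(I) = I^(3/2)
L = 8
P(y, t) = -6*t²*y² + 30*I*√5 (P(y, t) = -6*(((y*y)*t)*t + (-5)^(3/2)) = -6*((y²*t)*t - 5*I*√5) = -6*((t*y²)*t - 5*I*√5) = -6*(t²*y² - 5*I*√5) = -6*t²*y² + 30*I*√5)
Y(-5, -4)*(P(L, 3) - 7) = -5*((-6*3²*8² + 30*I*√5) - 7) = -5*((-6*9*64 + 30*I*√5) - 7) = -5*((-3456 + 30*I*√5) - 7) = -5*(-3463 + 30*I*√5) = 17315 - 150*I*√5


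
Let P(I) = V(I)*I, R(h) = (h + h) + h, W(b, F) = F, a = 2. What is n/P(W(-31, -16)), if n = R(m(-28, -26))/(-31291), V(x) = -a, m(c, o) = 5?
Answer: -15/1001312 ≈ -1.4980e-5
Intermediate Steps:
V(x) = -2 (V(x) = -1*2 = -2)
R(h) = 3*h (R(h) = 2*h + h = 3*h)
P(I) = -2*I
n = -15/31291 (n = (3*5)/(-31291) = 15*(-1/31291) = -15/31291 ≈ -0.00047937)
n/P(W(-31, -16)) = -15/(31291*((-2*(-16)))) = -15/31291/32 = -15/31291*1/32 = -15/1001312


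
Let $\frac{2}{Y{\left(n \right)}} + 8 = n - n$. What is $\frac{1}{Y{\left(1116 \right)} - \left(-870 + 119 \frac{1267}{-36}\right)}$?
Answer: $\frac{9}{45521} \approx 0.00019771$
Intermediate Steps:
$Y{\left(n \right)} = - \frac{1}{4}$ ($Y{\left(n \right)} = \frac{2}{-8 + \left(n - n\right)} = \frac{2}{-8 + 0} = \frac{2}{-8} = 2 \left(- \frac{1}{8}\right) = - \frac{1}{4}$)
$\frac{1}{Y{\left(1116 \right)} - \left(-870 + 119 \frac{1267}{-36}\right)} = \frac{1}{- \frac{1}{4} - \left(-870 + 119 \frac{1267}{-36}\right)} = \frac{1}{- \frac{1}{4} - \left(-870 + 119 \cdot 1267 \left(- \frac{1}{36}\right)\right)} = \frac{1}{- \frac{1}{4} + \left(870 - - \frac{150773}{36}\right)} = \frac{1}{- \frac{1}{4} + \left(870 + \frac{150773}{36}\right)} = \frac{1}{- \frac{1}{4} + \frac{182093}{36}} = \frac{1}{\frac{45521}{9}} = \frac{9}{45521}$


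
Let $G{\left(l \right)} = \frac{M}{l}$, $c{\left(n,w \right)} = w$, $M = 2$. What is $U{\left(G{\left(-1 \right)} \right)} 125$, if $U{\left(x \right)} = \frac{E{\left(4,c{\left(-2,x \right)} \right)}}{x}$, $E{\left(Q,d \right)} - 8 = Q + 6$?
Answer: $-1125$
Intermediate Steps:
$E{\left(Q,d \right)} = 14 + Q$ ($E{\left(Q,d \right)} = 8 + \left(Q + 6\right) = 8 + \left(6 + Q\right) = 14 + Q$)
$G{\left(l \right)} = \frac{2}{l}$
$U{\left(x \right)} = \frac{18}{x}$ ($U{\left(x \right)} = \frac{14 + 4}{x} = \frac{18}{x}$)
$U{\left(G{\left(-1 \right)} \right)} 125 = \frac{18}{2 \frac{1}{-1}} \cdot 125 = \frac{18}{2 \left(-1\right)} 125 = \frac{18}{-2} \cdot 125 = 18 \left(- \frac{1}{2}\right) 125 = \left(-9\right) 125 = -1125$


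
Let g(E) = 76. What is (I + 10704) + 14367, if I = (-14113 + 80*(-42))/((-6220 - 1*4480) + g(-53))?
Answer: 266371777/10624 ≈ 25073.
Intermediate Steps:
I = 17473/10624 (I = (-14113 + 80*(-42))/((-6220 - 1*4480) + 76) = (-14113 - 3360)/((-6220 - 4480) + 76) = -17473/(-10700 + 76) = -17473/(-10624) = -17473*(-1/10624) = 17473/10624 ≈ 1.6447)
(I + 10704) + 14367 = (17473/10624 + 10704) + 14367 = 113736769/10624 + 14367 = 266371777/10624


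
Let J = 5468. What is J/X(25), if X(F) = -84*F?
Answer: -1367/525 ≈ -2.6038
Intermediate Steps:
J/X(25) = 5468/((-84*25)) = 5468/(-2100) = 5468*(-1/2100) = -1367/525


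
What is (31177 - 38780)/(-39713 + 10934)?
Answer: 7603/28779 ≈ 0.26419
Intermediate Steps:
(31177 - 38780)/(-39713 + 10934) = -7603/(-28779) = -7603*(-1/28779) = 7603/28779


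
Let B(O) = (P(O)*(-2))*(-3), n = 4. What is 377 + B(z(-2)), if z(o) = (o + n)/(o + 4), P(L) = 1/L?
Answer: 383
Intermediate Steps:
z(o) = 1 (z(o) = (o + 4)/(o + 4) = (4 + o)/(4 + o) = 1)
B(O) = 6/O (B(O) = (-2/O)*(-3) = -2/O*(-3) = 6/O)
377 + B(z(-2)) = 377 + 6/1 = 377 + 6*1 = 377 + 6 = 383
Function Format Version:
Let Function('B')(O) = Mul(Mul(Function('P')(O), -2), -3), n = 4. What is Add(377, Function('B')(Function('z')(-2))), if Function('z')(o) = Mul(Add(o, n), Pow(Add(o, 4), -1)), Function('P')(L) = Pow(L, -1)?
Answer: 383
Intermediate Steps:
Function('z')(o) = 1 (Function('z')(o) = Mul(Add(o, 4), Pow(Add(o, 4), -1)) = Mul(Add(4, o), Pow(Add(4, o), -1)) = 1)
Function('B')(O) = Mul(6, Pow(O, -1)) (Function('B')(O) = Mul(Mul(Pow(O, -1), -2), -3) = Mul(Mul(-2, Pow(O, -1)), -3) = Mul(6, Pow(O, -1)))
Add(377, Function('B')(Function('z')(-2))) = Add(377, Mul(6, Pow(1, -1))) = Add(377, Mul(6, 1)) = Add(377, 6) = 383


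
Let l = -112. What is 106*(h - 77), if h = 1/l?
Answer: -457125/56 ≈ -8162.9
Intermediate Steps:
h = -1/112 (h = 1/(-112) = -1/112 ≈ -0.0089286)
106*(h - 77) = 106*(-1/112 - 77) = 106*(-8625/112) = -457125/56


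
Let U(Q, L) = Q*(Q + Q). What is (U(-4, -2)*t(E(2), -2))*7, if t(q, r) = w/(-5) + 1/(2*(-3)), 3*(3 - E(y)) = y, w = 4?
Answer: -3248/15 ≈ -216.53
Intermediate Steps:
E(y) = 3 - y/3
t(q, r) = -29/30 (t(q, r) = 4/(-5) + 1/(2*(-3)) = 4*(-⅕) + (½)*(-⅓) = -⅘ - ⅙ = -29/30)
U(Q, L) = 2*Q² (U(Q, L) = Q*(2*Q) = 2*Q²)
(U(-4, -2)*t(E(2), -2))*7 = ((2*(-4)²)*(-29/30))*7 = ((2*16)*(-29/30))*7 = (32*(-29/30))*7 = -464/15*7 = -3248/15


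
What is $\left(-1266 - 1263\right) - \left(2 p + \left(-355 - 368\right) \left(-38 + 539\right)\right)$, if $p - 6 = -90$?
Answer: $359862$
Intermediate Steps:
$p = -84$ ($p = 6 - 90 = -84$)
$\left(-1266 - 1263\right) - \left(2 p + \left(-355 - 368\right) \left(-38 + 539\right)\right) = \left(-1266 - 1263\right) - \left(-168 + \left(-355 - 368\right) \left(-38 + 539\right)\right) = -2529 - \left(-168 - 362223\right) = -2529 + \left(168 - -362223\right) = -2529 + \left(168 + 362223\right) = -2529 + 362391 = 359862$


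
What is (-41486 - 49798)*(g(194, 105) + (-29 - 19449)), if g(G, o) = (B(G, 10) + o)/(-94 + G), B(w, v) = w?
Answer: 44443920321/25 ≈ 1.7778e+9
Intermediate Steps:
g(G, o) = (G + o)/(-94 + G)
(-41486 - 49798)*(g(194, 105) + (-29 - 19449)) = (-41486 - 49798)*((194 + 105)/(-94 + 194) + (-29 - 19449)) = -91284*(299/100 - 19478) = -91284*(-1947501/100) = 44443920321/25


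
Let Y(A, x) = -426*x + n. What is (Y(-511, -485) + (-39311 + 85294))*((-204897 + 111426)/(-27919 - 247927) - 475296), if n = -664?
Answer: -33030009853246905/275846 ≈ -1.1974e+11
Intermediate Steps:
Y(A, x) = -664 - 426*x (Y(A, x) = -426*x - 664 = -664 - 426*x)
(Y(-511, -485) + (-39311 + 85294))*((-204897 + 111426)/(-27919 - 247927) - 475296) = ((-664 - 426*(-485)) + (-39311 + 85294))*((-204897 + 111426)/(-27919 - 247927) - 475296) = ((-664 + 206610) + 45983)*(-93471/(-275846) - 475296) = (205946 + 45983)*(-93471*(-1/275846) - 475296) = 251929*(93471/275846 - 475296) = 251929*(-131108406945/275846) = -33030009853246905/275846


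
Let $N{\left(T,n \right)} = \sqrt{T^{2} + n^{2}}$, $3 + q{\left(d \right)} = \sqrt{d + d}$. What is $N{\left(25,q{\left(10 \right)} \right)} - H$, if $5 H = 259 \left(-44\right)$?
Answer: $\frac{11396}{5} + \sqrt{654 - 12 \sqrt{5}} \approx 2304.2$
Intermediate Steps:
$q{\left(d \right)} = -3 + \sqrt{2} \sqrt{d}$ ($q{\left(d \right)} = -3 + \sqrt{d + d} = -3 + \sqrt{2 d} = -3 + \sqrt{2} \sqrt{d}$)
$H = - \frac{11396}{5}$ ($H = \frac{259 \left(-44\right)}{5} = \frac{1}{5} \left(-11396\right) = - \frac{11396}{5} \approx -2279.2$)
$N{\left(25,q{\left(10 \right)} \right)} - H = \sqrt{25^{2} + \left(-3 + \sqrt{2} \sqrt{10}\right)^{2}} - - \frac{11396}{5} = \sqrt{625 + \left(-3 + 2 \sqrt{5}\right)^{2}} + \frac{11396}{5} = \frac{11396}{5} + \sqrt{625 + \left(-3 + 2 \sqrt{5}\right)^{2}}$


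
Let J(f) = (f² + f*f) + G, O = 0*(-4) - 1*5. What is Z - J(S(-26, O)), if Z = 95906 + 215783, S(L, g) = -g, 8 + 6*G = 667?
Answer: 1869175/6 ≈ 3.1153e+5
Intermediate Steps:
G = 659/6 (G = -4/3 + (⅙)*667 = -4/3 + 667/6 = 659/6 ≈ 109.83)
O = -5 (O = 0 - 5 = -5)
Z = 311689
J(f) = 659/6 + 2*f² (J(f) = (f² + f*f) + 659/6 = (f² + f²) + 659/6 = 2*f² + 659/6 = 659/6 + 2*f²)
Z - J(S(-26, O)) = 311689 - (659/6 + 2*(-1*(-5))²) = 311689 - (659/6 + 2*5²) = 311689 - (659/6 + 2*25) = 311689 - (659/6 + 50) = 311689 - 1*959/6 = 311689 - 959/6 = 1869175/6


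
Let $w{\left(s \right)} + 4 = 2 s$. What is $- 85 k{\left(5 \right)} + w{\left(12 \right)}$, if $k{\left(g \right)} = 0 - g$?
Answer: $445$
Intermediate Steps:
$k{\left(g \right)} = - g$
$w{\left(s \right)} = -4 + 2 s$
$- 85 k{\left(5 \right)} + w{\left(12 \right)} = - 85 \left(\left(-1\right) 5\right) + \left(-4 + 2 \cdot 12\right) = \left(-85\right) \left(-5\right) + \left(-4 + 24\right) = 425 + 20 = 445$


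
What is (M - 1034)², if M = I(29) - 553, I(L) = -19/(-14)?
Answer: 492795601/196 ≈ 2.5143e+6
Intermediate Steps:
I(L) = 19/14 (I(L) = -19*(-1/14) = 19/14)
M = -7723/14 (M = 19/14 - 553 = -7723/14 ≈ -551.64)
(M - 1034)² = (-7723/14 - 1034)² = (-22199/14)² = 492795601/196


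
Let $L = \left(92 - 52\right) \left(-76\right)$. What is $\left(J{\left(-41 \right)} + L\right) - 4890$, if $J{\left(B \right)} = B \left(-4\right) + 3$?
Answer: $-7763$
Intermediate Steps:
$J{\left(B \right)} = 3 - 4 B$ ($J{\left(B \right)} = - 4 B + 3 = 3 - 4 B$)
$L = -3040$ ($L = 40 \left(-76\right) = -3040$)
$\left(J{\left(-41 \right)} + L\right) - 4890 = \left(\left(3 - -164\right) - 3040\right) - 4890 = \left(\left(3 + 164\right) - 3040\right) - 4890 = \left(167 - 3040\right) - 4890 = -2873 - 4890 = -7763$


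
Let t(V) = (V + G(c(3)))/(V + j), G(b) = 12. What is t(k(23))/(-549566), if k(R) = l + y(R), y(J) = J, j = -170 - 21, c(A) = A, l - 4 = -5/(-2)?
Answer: 83/177509818 ≈ 4.6758e-7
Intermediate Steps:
l = 13/2 (l = 4 - 5/(-2) = 4 - 5*(-½) = 4 + 5/2 = 13/2 ≈ 6.5000)
j = -191
k(R) = 13/2 + R
t(V) = (12 + V)/(-191 + V) (t(V) = (V + 12)/(V - 191) = (12 + V)/(-191 + V))
t(k(23))/(-549566) = ((12 + (13/2 + 23))/(-191 + (13/2 + 23)))/(-549566) = ((12 + 59/2)/(-191 + 59/2))*(-1/549566) = ((83/2)/(-323/2))*(-1/549566) = -2/323*83/2*(-1/549566) = -83/323*(-1/549566) = 83/177509818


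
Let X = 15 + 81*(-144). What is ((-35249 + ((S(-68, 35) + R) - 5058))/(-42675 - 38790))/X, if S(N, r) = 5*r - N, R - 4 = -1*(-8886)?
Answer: -2834/86271435 ≈ -3.2850e-5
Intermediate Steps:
R = 8890 (R = 4 - 1*(-8886) = 4 + 8886 = 8890)
S(N, r) = -N + 5*r
X = -11649 (X = 15 - 11664 = -11649)
((-35249 + ((S(-68, 35) + R) - 5058))/(-42675 - 38790))/X = ((-35249 + (((-1*(-68) + 5*35) + 8890) - 5058))/(-42675 - 38790))/(-11649) = ((-35249 + (((68 + 175) + 8890) - 5058))/(-81465))*(-1/11649) = ((-35249 + ((243 + 8890) - 5058))*(-1/81465))*(-1/11649) = ((-35249 + (9133 - 5058))*(-1/81465))*(-1/11649) = ((-35249 + 4075)*(-1/81465))*(-1/11649) = -31174*(-1/81465)*(-1/11649) = (31174/81465)*(-1/11649) = -2834/86271435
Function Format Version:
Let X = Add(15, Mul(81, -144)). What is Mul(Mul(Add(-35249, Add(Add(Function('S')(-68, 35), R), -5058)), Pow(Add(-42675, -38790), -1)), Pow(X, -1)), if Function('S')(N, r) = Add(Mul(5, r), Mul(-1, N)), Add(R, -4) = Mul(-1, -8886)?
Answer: Rational(-2834, 86271435) ≈ -3.2850e-5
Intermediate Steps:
R = 8890 (R = Add(4, Mul(-1, -8886)) = Add(4, 8886) = 8890)
Function('S')(N, r) = Add(Mul(-1, N), Mul(5, r))
X = -11649 (X = Add(15, -11664) = -11649)
Mul(Mul(Add(-35249, Add(Add(Function('S')(-68, 35), R), -5058)), Pow(Add(-42675, -38790), -1)), Pow(X, -1)) = Mul(Mul(Add(-35249, Add(Add(Add(Mul(-1, -68), Mul(5, 35)), 8890), -5058)), Pow(Add(-42675, -38790), -1)), Pow(-11649, -1)) = Mul(Mul(Add(-35249, Add(Add(Add(68, 175), 8890), -5058)), Pow(-81465, -1)), Rational(-1, 11649)) = Mul(Mul(Add(-35249, Add(Add(243, 8890), -5058)), Rational(-1, 81465)), Rational(-1, 11649)) = Mul(Mul(Add(-35249, Add(9133, -5058)), Rational(-1, 81465)), Rational(-1, 11649)) = Mul(Mul(Add(-35249, 4075), Rational(-1, 81465)), Rational(-1, 11649)) = Mul(Mul(-31174, Rational(-1, 81465)), Rational(-1, 11649)) = Mul(Rational(31174, 81465), Rational(-1, 11649)) = Rational(-2834, 86271435)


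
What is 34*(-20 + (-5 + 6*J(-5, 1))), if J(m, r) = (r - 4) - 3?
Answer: -2074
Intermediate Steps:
J(m, r) = -7 + r (J(m, r) = (-4 + r) - 3 = -7 + r)
34*(-20 + (-5 + 6*J(-5, 1))) = 34*(-20 + (-5 + 6*(-7 + 1))) = 34*(-20 + (-5 + 6*(-6))) = 34*(-20 + (-5 - 36)) = 34*(-20 - 41) = 34*(-61) = -2074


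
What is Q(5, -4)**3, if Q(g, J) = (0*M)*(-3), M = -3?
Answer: 0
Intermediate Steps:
Q(g, J) = 0 (Q(g, J) = (0*(-3))*(-3) = 0*(-3) = 0)
Q(5, -4)**3 = 0**3 = 0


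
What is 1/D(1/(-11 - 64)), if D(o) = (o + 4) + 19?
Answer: 75/1724 ≈ 0.043503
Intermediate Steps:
D(o) = 23 + o (D(o) = (4 + o) + 19 = 23 + o)
1/D(1/(-11 - 64)) = 1/(23 + 1/(-11 - 64)) = 1/(23 + 1/(-75)) = 1/(23 - 1/75) = 1/(1724/75) = 75/1724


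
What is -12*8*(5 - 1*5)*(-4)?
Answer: 0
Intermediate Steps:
-12*8*(5 - 1*5)*(-4) = -12*8*(5 - 5)*(-4) = -12*8*0*(-4) = -0*(-4) = -12*0 = 0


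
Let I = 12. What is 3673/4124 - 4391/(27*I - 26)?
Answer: -8506965/614476 ≈ -13.844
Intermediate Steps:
3673/4124 - 4391/(27*I - 26) = 3673/4124 - 4391/(27*12 - 26) = 3673*(1/4124) - 4391/(324 - 26) = 3673/4124 - 4391/298 = -8506965/614476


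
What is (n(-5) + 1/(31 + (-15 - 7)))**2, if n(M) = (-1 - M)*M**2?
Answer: 811801/81 ≈ 10022.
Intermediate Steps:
n(M) = M**2*(-1 - M)
(n(-5) + 1/(31 + (-15 - 7)))**2 = ((-5)**2*(-1 - 1*(-5)) + 1/(31 + (-15 - 7)))**2 = (25*(-1 + 5) + 1/(31 - 22))**2 = (25*4 + 1/9)**2 = (100 + 1/9)**2 = (901/9)**2 = 811801/81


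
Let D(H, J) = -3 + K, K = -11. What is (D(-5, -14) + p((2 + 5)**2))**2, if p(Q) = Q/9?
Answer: 5929/81 ≈ 73.198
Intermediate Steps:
D(H, J) = -14 (D(H, J) = -3 - 11 = -14)
p(Q) = Q/9 (p(Q) = Q*(1/9) = Q/9)
(D(-5, -14) + p((2 + 5)**2))**2 = (-14 + (2 + 5)**2/9)**2 = (-14 + (1/9)*7**2)**2 = (-14 + (1/9)*49)**2 = (-14 + 49/9)**2 = (-77/9)**2 = 5929/81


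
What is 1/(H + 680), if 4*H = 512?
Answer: 1/808 ≈ 0.0012376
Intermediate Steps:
H = 128 (H = (1/4)*512 = 128)
1/(H + 680) = 1/(128 + 680) = 1/808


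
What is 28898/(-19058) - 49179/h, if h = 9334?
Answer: -46422589/6841822 ≈ -6.7851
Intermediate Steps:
28898/(-19058) - 49179/h = 28898/(-19058) - 49179/9334 = 28898*(-1/19058) - 49179*1/9334 = -14449/9529 - 3783/718 = -46422589/6841822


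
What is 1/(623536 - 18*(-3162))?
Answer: 1/680452 ≈ 1.4696e-6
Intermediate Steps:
1/(623536 - 18*(-3162)) = 1/(623536 + 56916) = 1/680452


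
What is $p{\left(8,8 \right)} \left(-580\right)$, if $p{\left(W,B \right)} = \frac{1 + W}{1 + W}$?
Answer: $-580$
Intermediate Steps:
$p{\left(W,B \right)} = 1$
$p{\left(8,8 \right)} \left(-580\right) = 1 \left(-580\right) = -580$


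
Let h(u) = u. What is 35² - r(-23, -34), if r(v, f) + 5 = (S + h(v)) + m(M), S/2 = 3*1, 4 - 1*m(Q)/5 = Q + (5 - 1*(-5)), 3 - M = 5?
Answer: 1267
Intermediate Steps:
M = -2 (M = 3 - 1*5 = 3 - 5 = -2)
m(Q) = -30 - 5*Q (m(Q) = 20 - 5*(Q + (5 - 1*(-5))) = 20 - 5*(Q + (5 + 5)) = 20 - 5*(Q + 10) = 20 - 5*(10 + Q) = 20 + (-50 - 5*Q) = -30 - 5*Q)
S = 6 (S = 2*(3*1) = 2*3 = 6)
r(v, f) = -19 + v (r(v, f) = -5 + ((6 + v) + (-30 - 5*(-2))) = -5 + ((6 + v) + (-30 + 10)) = -5 + ((6 + v) - 20) = -5 + (-14 + v) = -19 + v)
35² - r(-23, -34) = 35² - (-19 - 23) = 1225 - 1*(-42) = 1225 + 42 = 1267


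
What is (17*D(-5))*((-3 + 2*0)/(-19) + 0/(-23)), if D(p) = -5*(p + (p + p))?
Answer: 3825/19 ≈ 201.32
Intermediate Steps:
D(p) = -15*p (D(p) = -5*(p + 2*p) = -15*p)
(17*D(-5))*((-3 + 2*0)/(-19) + 0/(-23)) = (17*(-15*(-5)))*((-3 + 2*0)/(-19) + 0/(-23)) = (17*75)*((-3 + 0)*(-1/19) + 0*(-1/23)) = 1275*(-3*(-1/19) + 0) = 1275*(3/19 + 0) = 1275*(3/19) = 3825/19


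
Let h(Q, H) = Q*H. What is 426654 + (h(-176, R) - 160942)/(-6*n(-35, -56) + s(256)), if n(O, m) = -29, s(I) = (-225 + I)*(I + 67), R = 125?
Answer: 4346141356/10187 ≈ 4.2664e+5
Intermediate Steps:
s(I) = (-225 + I)*(67 + I)
h(Q, H) = H*Q
426654 + (h(-176, R) - 160942)/(-6*n(-35, -56) + s(256)) = 426654 + (125*(-176) - 160942)/(-6*(-29) + (-15075 + 256² - 158*256)) = 426654 + (-22000 - 160942)/(174 + (-15075 + 65536 - 40448)) = 426654 - 182942/(174 + 10013) = 426654 - 182942/10187 = 4346141356/10187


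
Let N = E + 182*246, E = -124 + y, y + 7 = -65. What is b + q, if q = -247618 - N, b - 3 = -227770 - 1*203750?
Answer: -723711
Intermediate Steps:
y = -72 (y = -7 - 65 = -72)
E = -196 (E = -124 - 72 = -196)
N = 44576 (N = -196 + 182*246 = -196 + 44772 = 44576)
b = -431517 (b = 3 + (-227770 - 1*203750) = 3 + (-227770 - 203750) = 3 - 431520 = -431517)
q = -292194 (q = -247618 - 1*44576 = -247618 - 44576 = -292194)
b + q = -431517 - 292194 = -723711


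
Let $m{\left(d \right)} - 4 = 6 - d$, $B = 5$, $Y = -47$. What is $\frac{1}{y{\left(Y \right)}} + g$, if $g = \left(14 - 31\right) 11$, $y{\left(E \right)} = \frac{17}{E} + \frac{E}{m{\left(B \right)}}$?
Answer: $- \frac{429213}{2294} \approx -187.1$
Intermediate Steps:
$m{\left(d \right)} = 10 - d$ ($m{\left(d \right)} = 4 - \left(-6 + d\right) = 10 - d$)
$y{\left(E \right)} = \frac{17}{E} + \frac{E}{5}$ ($y{\left(E \right)} = \frac{17}{E} + \frac{E}{10 - 5} = \frac{17}{E} + \frac{E}{5}$)
$g = -187$ ($g = \left(-17\right) 11 = -187$)
$\frac{1}{y{\left(Y \right)}} + g = \frac{1}{\frac{17}{-47} + \frac{1}{5} \left(-47\right)} - 187 = \frac{1}{17 \left(- \frac{1}{47}\right) - \frac{47}{5}} - 187 = \frac{1}{- \frac{17}{47} - \frac{47}{5}} - 187 = \frac{1}{- \frac{2294}{235}} - 187 = - \frac{235}{2294} - 187 = - \frac{429213}{2294}$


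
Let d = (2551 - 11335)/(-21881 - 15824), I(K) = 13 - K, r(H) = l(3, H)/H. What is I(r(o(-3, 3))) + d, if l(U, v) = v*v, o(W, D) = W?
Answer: 612064/37705 ≈ 16.233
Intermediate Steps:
l(U, v) = v²
r(H) = H (r(H) = H²/H = H)
d = 8784/37705 (d = -8784/(-37705) = -8784*(-1/37705) = 8784/37705 ≈ 0.23297)
I(r(o(-3, 3))) + d = (13 - 1*(-3)) + 8784/37705 = (13 + 3) + 8784/37705 = 16 + 8784/37705 = 612064/37705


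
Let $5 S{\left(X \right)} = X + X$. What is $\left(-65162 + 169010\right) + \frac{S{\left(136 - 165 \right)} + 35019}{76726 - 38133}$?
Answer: $\frac{20039204357}{192965} \approx 1.0385 \cdot 10^{5}$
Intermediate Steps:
$S{\left(X \right)} = \frac{2 X}{5}$ ($S{\left(X \right)} = \frac{X + X}{5} = \frac{2 X}{5}$)
$\left(-65162 + 169010\right) + \frac{S{\left(136 - 165 \right)} + 35019}{76726 - 38133} = \left(-65162 + 169010\right) + \frac{\frac{2 \left(136 - 165\right)}{5} + 35019}{76726 - 38133} = 103848 + \frac{\frac{2 \left(136 - 165\right)}{5} + 35019}{38593} = 103848 + \left(\frac{2}{5} \left(-29\right) + 35019\right) \frac{1}{38593} = 103848 + \left(- \frac{58}{5} + 35019\right) \frac{1}{38593} = 103848 + \frac{175037}{5} \cdot \frac{1}{38593} = 103848 + \frac{175037}{192965} = \frac{20039204357}{192965}$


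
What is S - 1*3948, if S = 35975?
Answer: 32027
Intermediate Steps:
S - 1*3948 = 35975 - 1*3948 = 35975 - 3948 = 32027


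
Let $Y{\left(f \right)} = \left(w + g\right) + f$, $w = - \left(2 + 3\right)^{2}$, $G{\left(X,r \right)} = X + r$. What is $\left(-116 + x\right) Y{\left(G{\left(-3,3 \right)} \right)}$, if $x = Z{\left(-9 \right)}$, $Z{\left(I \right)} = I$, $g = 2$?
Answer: $2875$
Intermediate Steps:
$w = -25$ ($w = - 5^{2} = \left(-1\right) 25 = -25$)
$x = -9$
$Y{\left(f \right)} = -23 + f$ ($Y{\left(f \right)} = \left(-25 + 2\right) + f = -23 + f$)
$\left(-116 + x\right) Y{\left(G{\left(-3,3 \right)} \right)} = \left(-116 - 9\right) \left(-23 + \left(-3 + 3\right)\right) = - 125 \left(-23 + 0\right) = \left(-125\right) \left(-23\right) = 2875$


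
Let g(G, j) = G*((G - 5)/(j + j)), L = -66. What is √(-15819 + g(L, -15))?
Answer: 2*I*√99845/5 ≈ 126.39*I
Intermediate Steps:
g(G, j) = G*(-5 + G)/(2*j) (g(G, j) = G*((-5 + G)/((2*j))) = G*((-5 + G)*(1/(2*j))) = G*((-5 + G)/(2*j)) = G*(-5 + G)/(2*j))
√(-15819 + g(L, -15)) = √(-15819 + (½)*(-66)*(-5 - 66)/(-15)) = √(-15819 + (½)*(-66)*(-1/15)*(-71)) = √(-15819 - 781/5) = √(-79876/5) = 2*I*√99845/5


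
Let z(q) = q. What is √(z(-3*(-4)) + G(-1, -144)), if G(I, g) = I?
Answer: √11 ≈ 3.3166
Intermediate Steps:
√(z(-3*(-4)) + G(-1, -144)) = √(-3*(-4) - 1) = √(12 - 1) = √11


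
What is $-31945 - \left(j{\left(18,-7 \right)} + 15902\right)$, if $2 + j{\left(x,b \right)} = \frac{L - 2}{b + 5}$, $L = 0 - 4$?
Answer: $-47848$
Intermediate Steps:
$L = -4$ ($L = 0 - 4 = -4$)
$j{\left(x,b \right)} = -2 - \frac{6}{5 + b}$ ($j{\left(x,b \right)} = -2 + \frac{-4 - 2}{b + 5} = -2 - \frac{6}{5 + b}$)
$-31945 - \left(j{\left(18,-7 \right)} + 15902\right) = -31945 - \left(\frac{2 \left(-8 - -7\right)}{5 - 7} + 15902\right) = -31945 - \left(\frac{2 \left(-8 + 7\right)}{-2} + 15902\right) = -31945 - \left(2 \left(- \frac{1}{2}\right) \left(-1\right) + 15902\right) = -31945 - \left(1 + 15902\right) = -31945 - 15903 = -47848$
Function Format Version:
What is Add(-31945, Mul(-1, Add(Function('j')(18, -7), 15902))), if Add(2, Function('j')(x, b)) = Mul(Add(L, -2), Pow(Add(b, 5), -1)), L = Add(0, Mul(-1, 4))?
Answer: -47848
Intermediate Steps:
L = -4 (L = Add(0, -4) = -4)
Function('j')(x, b) = Add(-2, Mul(-6, Pow(Add(5, b), -1))) (Function('j')(x, b) = Add(-2, Mul(Add(-4, -2), Pow(Add(b, 5), -1))) = Add(-2, Mul(-6, Pow(Add(5, b), -1))))
Add(-31945, Mul(-1, Add(Function('j')(18, -7), 15902))) = Add(-31945, Mul(-1, Add(Mul(2, Pow(Add(5, -7), -1), Add(-8, Mul(-1, -7))), 15902))) = Add(-31945, Mul(-1, Add(Mul(2, Pow(-2, -1), Add(-8, 7)), 15902))) = Add(-31945, Mul(-1, Add(Mul(2, Rational(-1, 2), -1), 15902))) = Add(-31945, Mul(-1, Add(1, 15902))) = Add(-31945, Mul(-1, 15903)) = Add(-31945, -15903) = -47848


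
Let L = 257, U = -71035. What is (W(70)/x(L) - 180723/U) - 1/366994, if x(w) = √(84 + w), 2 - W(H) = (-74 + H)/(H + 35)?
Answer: 66324185627/26069418790 + 214*√341/35805 ≈ 2.6545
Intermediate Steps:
W(H) = 2 - (-74 + H)/(35 + H) (W(H) = 2 - (-74 + H)/(H + 35) = 2 - (-74 + H)/(35 + H))
(W(70)/x(L) - 180723/U) - 1/366994 = (((144 + 70)/(35 + 70))/(√(84 + 257)) - 180723/(-71035)) - 1/366994 = ((214/105)/(√341) - 180723*(-1/71035)) - 1*1/366994 = (((1/105)*214)*(√341/341) + 180723/71035) - 1/366994 = (214*(√341/341)/105 + 180723/71035) - 1/366994 = (214*√341/35805 + 180723/71035) - 1/366994 = (180723/71035 + 214*√341/35805) - 1/366994 = 66324185627/26069418790 + 214*√341/35805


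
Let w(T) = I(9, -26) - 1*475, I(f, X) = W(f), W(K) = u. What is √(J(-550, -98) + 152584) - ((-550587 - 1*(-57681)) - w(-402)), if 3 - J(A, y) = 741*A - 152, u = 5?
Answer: 492436 + √560289 ≈ 4.9318e+5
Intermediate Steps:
W(K) = 5
I(f, X) = 5
J(A, y) = 155 - 741*A (J(A, y) = 3 - (741*A - 152) = 3 - (-152 + 741*A) = 3 + (152 - 741*A) = 155 - 741*A)
w(T) = -470 (w(T) = 5 - 1*475 = 5 - 475 = -470)
√(J(-550, -98) + 152584) - ((-550587 - 1*(-57681)) - w(-402)) = √((155 - 741*(-550)) + 152584) - ((-550587 - 1*(-57681)) - 1*(-470)) = √((155 + 407550) + 152584) - ((-550587 + 57681) + 470) = √(407705 + 152584) - (-492906 + 470) = √560289 - 1*(-492436) = √560289 + 492436 = 492436 + √560289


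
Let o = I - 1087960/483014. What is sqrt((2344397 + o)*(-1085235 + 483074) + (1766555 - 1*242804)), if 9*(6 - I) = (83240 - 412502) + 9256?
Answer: I*sqrt(15352784118545683745294)/103503 ≈ 1.1971e+6*I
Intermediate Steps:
I = 320060/9 (I = 6 - ((83240 - 412502) + 9256)/9 = 6 - (-329262 + 9256)/9 = 6 - 1/9*(-320006) = 6 + 320006/9 = 320060/9 ≈ 35562.)
o = 77291834600/2173563 (o = 320060/9 - 1087960/483014 = 320060/9 - 1087960*1/483014 = 320060/9 - 543980/241507 = 77291834600/2173563 ≈ 35560.)
sqrt((2344397 + o)*(-1085235 + 483074) + (1766555 - 1*242804)) = sqrt((2344397 + 77291834600/2173563)*(-1085235 + 483074) + (1766555 - 1*242804)) = sqrt((5172986411111/2173563)*(-602161) + (1766555 - 242804)) = sqrt(-444995810043001553/310509 + 1523751) = sqrt(-444995336904602294/310509) = I*sqrt(15352784118545683745294)/103503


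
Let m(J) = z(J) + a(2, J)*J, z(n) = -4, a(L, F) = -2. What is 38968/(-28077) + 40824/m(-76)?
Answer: 285112046/1038849 ≈ 274.45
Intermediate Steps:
m(J) = -4 - 2*J
38968/(-28077) + 40824/m(-76) = 38968/(-28077) + 40824/(-4 - 2*(-76)) = 38968*(-1/28077) + 40824/(-4 + 152) = -38968/28077 + 40824/148 = -38968/28077 + 40824*(1/148) = -38968/28077 + 10206/37 = 285112046/1038849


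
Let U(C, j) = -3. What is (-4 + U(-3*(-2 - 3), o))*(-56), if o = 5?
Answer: 392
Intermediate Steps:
(-4 + U(-3*(-2 - 3), o))*(-56) = (-4 - 3)*(-56) = -7*(-56) = 392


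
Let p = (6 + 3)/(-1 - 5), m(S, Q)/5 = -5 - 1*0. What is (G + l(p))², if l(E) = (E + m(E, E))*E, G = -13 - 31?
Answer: 289/16 ≈ 18.063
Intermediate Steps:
G = -44
m(S, Q) = -25 (m(S, Q) = 5*(-5 - 1*0) = 5*(-5 + 0) = 5*(-5) = -25)
p = -3/2 (p = 9/(-6) = 9*(-⅙) = -3/2 ≈ -1.5000)
l(E) = E*(-25 + E) (l(E) = (E - 25)*E = (-25 + E)*E = E*(-25 + E))
(G + l(p))² = (-44 - 3*(-25 - 3/2)/2)² = (-44 - 3/2*(-53/2))² = (-44 + 159/4)² = (-17/4)² = 289/16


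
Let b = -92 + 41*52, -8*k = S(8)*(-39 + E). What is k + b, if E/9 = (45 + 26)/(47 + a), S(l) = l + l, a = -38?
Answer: 1976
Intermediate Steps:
S(l) = 2*l
E = 71 (E = 9*((45 + 26)/(47 - 38)) = 9*(71/9) = 71)
k = -64 (k = -2*8*(-39 + 71)/8 = -2*32 = -1/8*512 = -64)
b = 2040 (b = -92 + 2132 = 2040)
k + b = -64 + 2040 = 1976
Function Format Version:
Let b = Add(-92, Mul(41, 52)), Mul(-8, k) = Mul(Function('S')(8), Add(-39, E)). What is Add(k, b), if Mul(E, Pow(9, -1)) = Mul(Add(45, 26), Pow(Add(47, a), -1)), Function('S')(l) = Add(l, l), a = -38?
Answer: 1976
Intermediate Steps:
Function('S')(l) = Mul(2, l)
E = 71 (E = Mul(9, Mul(Add(45, 26), Pow(Add(47, -38), -1))) = Mul(9, Mul(71, Pow(9, -1))) = Mul(9, Mul(71, Rational(1, 9))) = Mul(9, Rational(71, 9)) = 71)
k = -64 (k = Mul(Rational(-1, 8), Mul(Mul(2, 8), Add(-39, 71))) = Mul(Rational(-1, 8), Mul(16, 32)) = Mul(Rational(-1, 8), 512) = -64)
b = 2040 (b = Add(-92, 2132) = 2040)
Add(k, b) = Add(-64, 2040) = 1976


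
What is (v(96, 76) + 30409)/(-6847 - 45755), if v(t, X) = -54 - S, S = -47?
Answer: -5067/8767 ≈ -0.57796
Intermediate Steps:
v(t, X) = -7 (v(t, X) = -54 - 1*(-47) = -54 + 47 = -7)
(v(96, 76) + 30409)/(-6847 - 45755) = (-7 + 30409)/(-6847 - 45755) = 30402/(-52602) = 30402*(-1/52602) = -5067/8767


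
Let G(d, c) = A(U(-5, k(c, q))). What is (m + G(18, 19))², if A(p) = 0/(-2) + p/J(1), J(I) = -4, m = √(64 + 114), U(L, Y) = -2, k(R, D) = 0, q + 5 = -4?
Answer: 713/4 + √178 ≈ 191.59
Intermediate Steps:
q = -9 (q = -5 - 4 = -9)
m = √178 ≈ 13.342
A(p) = -p/4 (A(p) = 0/(-2) + p/(-4) = 0*(-½) + p*(-¼) = 0 - p/4 = -p/4)
G(d, c) = ½ (G(d, c) = -¼*(-2) = ½)
(m + G(18, 19))² = (√178 + ½)² = (½ + √178)²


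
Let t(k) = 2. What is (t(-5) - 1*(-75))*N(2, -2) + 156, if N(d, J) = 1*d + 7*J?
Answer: -768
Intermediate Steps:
N(d, J) = d + 7*J
(t(-5) - 1*(-75))*N(2, -2) + 156 = (2 - 1*(-75))*(2 + 7*(-2)) + 156 = (2 + 75)*(2 - 14) + 156 = 77*(-12) + 156 = -924 + 156 = -768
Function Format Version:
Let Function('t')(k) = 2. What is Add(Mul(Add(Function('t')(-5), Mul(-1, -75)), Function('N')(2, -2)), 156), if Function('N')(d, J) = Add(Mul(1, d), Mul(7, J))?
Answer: -768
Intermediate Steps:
Function('N')(d, J) = Add(d, Mul(7, J))
Add(Mul(Add(Function('t')(-5), Mul(-1, -75)), Function('N')(2, -2)), 156) = Add(Mul(Add(2, Mul(-1, -75)), Add(2, Mul(7, -2))), 156) = Add(Mul(Add(2, 75), Add(2, -14)), 156) = Add(Mul(77, -12), 156) = Add(-924, 156) = -768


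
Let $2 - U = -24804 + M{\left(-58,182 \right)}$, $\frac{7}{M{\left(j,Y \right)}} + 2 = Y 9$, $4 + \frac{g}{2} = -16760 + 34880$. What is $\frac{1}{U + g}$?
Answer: $\frac{1636}{99858161} \approx 1.6383 \cdot 10^{-5}$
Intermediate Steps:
$g = 36232$ ($g = -8 + 2 \left(-16760 + 34880\right) = -8 + 2 \cdot 18120 = -8 + 36240 = 36232$)
$M{\left(j,Y \right)} = \frac{7}{-2 + 9 Y}$ ($M{\left(j,Y \right)} = \frac{7}{-2 + Y 9} = \frac{7}{-2 + 9 Y}$)
$U = \frac{40582609}{1636}$ ($U = 2 - \left(-24804 + \frac{7}{-2 + 9 \cdot 182}\right) = 2 - \left(-24804 + \frac{7}{-2 + 1638}\right) = 2 - \left(-24804 + \frac{7}{1636}\right) = 2 - - \frac{40579337}{1636} = 2 + \frac{40579337}{1636} = \frac{40582609}{1636} \approx 24806.0$)
$\frac{1}{U + g} = \frac{1}{\frac{40582609}{1636} + 36232} = \frac{1}{\frac{99858161}{1636}} = \frac{1636}{99858161}$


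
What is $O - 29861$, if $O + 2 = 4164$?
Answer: $-25699$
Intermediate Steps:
$O = 4162$ ($O = -2 + 4164 = 4162$)
$O - 29861 = 4162 - 29861 = -25699$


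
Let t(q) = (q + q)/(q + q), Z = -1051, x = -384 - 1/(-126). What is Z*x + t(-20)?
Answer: 50850659/126 ≈ 4.0358e+5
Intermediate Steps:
x = -48383/126 (x = -384 - 1*(-1/126) = -384 + 1/126 = -48383/126 ≈ -383.99)
t(q) = 1 (t(q) = (2*q)/((2*q)) = (2*q)*(1/(2*q)) = 1)
Z*x + t(-20) = -1051*(-48383/126) + 1 = 50850533/126 + 1 = 50850659/126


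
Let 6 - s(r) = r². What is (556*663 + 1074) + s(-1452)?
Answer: -1738596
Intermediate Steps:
s(r) = 6 - r²
(556*663 + 1074) + s(-1452) = (556*663 + 1074) + (6 - 1*(-1452)²) = (368628 + 1074) + (6 - 1*2108304) = 369702 + (6 - 2108304) = 369702 - 2108298 = -1738596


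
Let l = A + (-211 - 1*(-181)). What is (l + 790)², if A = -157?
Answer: 363609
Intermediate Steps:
l = -187 (l = -157 + (-211 - 1*(-181)) = -157 + (-211 + 181) = -157 - 30 = -187)
(l + 790)² = (-187 + 790)² = 603² = 363609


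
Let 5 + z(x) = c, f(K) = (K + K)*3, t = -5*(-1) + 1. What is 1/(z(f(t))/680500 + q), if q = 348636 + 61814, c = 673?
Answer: 170125/69827806417 ≈ 2.4364e-6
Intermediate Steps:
t = 6 (t = 5 + 1 = 6)
q = 410450
f(K) = 6*K (f(K) = (2*K)*3 = 6*K)
z(x) = 668 (z(x) = -5 + 673 = 668)
1/(z(f(t))/680500 + q) = 1/(668/680500 + 410450) = 1/(668*(1/680500) + 410450) = 1/(167/170125 + 410450) = 1/(69827806417/170125) = 170125/69827806417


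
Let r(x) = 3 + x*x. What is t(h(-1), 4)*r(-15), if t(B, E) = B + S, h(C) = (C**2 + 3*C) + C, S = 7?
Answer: 912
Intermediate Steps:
h(C) = C**2 + 4*C
t(B, E) = 7 + B (t(B, E) = B + 7 = 7 + B)
r(x) = 3 + x**2
t(h(-1), 4)*r(-15) = (7 - (4 - 1))*(3 + (-15)**2) = (7 - 1*3)*(3 + 225) = (7 - 3)*228 = 4*228 = 912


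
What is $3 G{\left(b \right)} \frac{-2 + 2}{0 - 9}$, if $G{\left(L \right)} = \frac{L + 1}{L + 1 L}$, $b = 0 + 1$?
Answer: $0$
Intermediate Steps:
$b = 1$
$G{\left(L \right)} = \frac{1 + L}{2 L}$ ($G{\left(L \right)} = \frac{1 + L}{L + L} = \frac{1 + L}{2 L}$)
$3 G{\left(b \right)} \frac{-2 + 2}{0 - 9} = 3 \frac{1 + 1}{2 \cdot 1} \frac{-2 + 2}{0 - 9} = 3 \cdot \frac{1}{2} \cdot 1 \cdot 2 \frac{0}{-9} = 3 \cdot 1 \cdot 0 \left(- \frac{1}{9}\right) = 3 \cdot 0 = 0$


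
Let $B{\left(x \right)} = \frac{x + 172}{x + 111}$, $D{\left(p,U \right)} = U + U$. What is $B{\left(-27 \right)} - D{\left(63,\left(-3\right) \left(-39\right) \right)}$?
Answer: $- \frac{19511}{84} \approx -232.27$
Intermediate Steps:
$D{\left(p,U \right)} = 2 U$
$B{\left(x \right)} = \frac{172 + x}{111 + x}$
$B{\left(-27 \right)} - D{\left(63,\left(-3\right) \left(-39\right) \right)} = \frac{172 - 27}{111 - 27} - 2 \left(\left(-3\right) \left(-39\right)\right) = \frac{1}{84} \cdot 145 - 2 \cdot 117 = \frac{1}{84} \cdot 145 - 234 = \frac{145}{84} - 234 = - \frac{19511}{84}$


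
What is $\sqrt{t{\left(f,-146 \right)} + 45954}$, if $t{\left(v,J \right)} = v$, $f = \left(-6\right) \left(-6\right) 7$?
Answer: $3 \sqrt{5134} \approx 214.96$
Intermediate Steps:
$f = 252$ ($f = 36 \cdot 7 = 252$)
$\sqrt{t{\left(f,-146 \right)} + 45954} = \sqrt{252 + 45954} = \sqrt{46206} = 3 \sqrt{5134}$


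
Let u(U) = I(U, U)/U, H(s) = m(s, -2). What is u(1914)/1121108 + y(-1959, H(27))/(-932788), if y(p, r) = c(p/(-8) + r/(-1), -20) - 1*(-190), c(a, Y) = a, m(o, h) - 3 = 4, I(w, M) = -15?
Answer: -306049490489/667192384848352 ≈ -0.00045871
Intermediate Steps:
m(o, h) = 7 (m(o, h) = 3 + 4 = 7)
H(s) = 7
y(p, r) = 190 - r - p/8 (y(p, r) = (p/(-8) + r/(-1)) - 1*(-190) = (p*(-1/8) + r*(-1)) + 190 = (-p/8 - r) + 190 = (-r - p/8) + 190 = 190 - r - p/8)
u(U) = -15/U
u(1914)/1121108 + y(-1959, H(27))/(-932788) = -15/1914/1121108 + (190 - 1*7 - 1/8*(-1959))/(-932788) = -15*1/1914*(1/1121108) + (190 - 7 + 1959/8)*(-1/932788) = -5/638*1/1121108 + (3423/8)*(-1/932788) = -5/715266904 - 3423/7462304 = -306049490489/667192384848352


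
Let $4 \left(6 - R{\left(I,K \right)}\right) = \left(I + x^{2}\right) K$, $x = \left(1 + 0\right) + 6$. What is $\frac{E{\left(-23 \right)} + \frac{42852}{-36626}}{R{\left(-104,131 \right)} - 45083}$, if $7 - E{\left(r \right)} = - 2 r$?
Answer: $\frac{980844}{1056678413} \approx 0.00092823$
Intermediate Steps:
$E{\left(r \right)} = 7 + 2 r$ ($E{\left(r \right)} = 7 - - 2 r = 7 + 2 r$)
$x = 7$ ($x = 1 + 6 = 7$)
$R{\left(I,K \right)} = 6 - \frac{K \left(49 + I\right)}{4}$ ($R{\left(I,K \right)} = 6 - \frac{\left(I + 7^{2}\right) K}{4} = 6 - \frac{\left(I + 49\right) K}{4} = 6 - \frac{\left(49 + I\right) K}{4} = 6 - \frac{K \left(49 + I\right)}{4}$)
$\frac{E{\left(-23 \right)} + \frac{42852}{-36626}}{R{\left(-104,131 \right)} - 45083} = \frac{\left(7 + 2 \left(-23\right)\right) + \frac{42852}{-36626}}{\left(6 - \frac{6419}{4} - \left(-26\right) 131\right) - 45083} = \frac{\left(7 - 46\right) + 42852 \left(- \frac{1}{36626}\right)}{\left(6 - \frac{6419}{4} + 3406\right) - 45083} = \frac{-39 - \frac{21426}{18313}}{\frac{7229}{4} - 45083} = - \frac{735633}{18313 \left(- \frac{173103}{4}\right)} = \left(- \frac{735633}{18313}\right) \left(- \frac{4}{173103}\right) = \frac{980844}{1056678413}$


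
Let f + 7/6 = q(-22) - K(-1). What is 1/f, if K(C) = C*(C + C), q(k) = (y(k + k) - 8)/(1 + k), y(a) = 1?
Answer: -6/17 ≈ -0.35294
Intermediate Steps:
q(k) = -7/(1 + k) (q(k) = (1 - 8)/(1 + k) = -7/(1 + k))
K(C) = 2*C² (K(C) = C*(2*C) = 2*C²)
f = -17/6 (f = -7/6 + (-7/(1 - 22) - 2*(-1)²) = -7/6 + (-7/(-21) - 2) = -7/6 + (-7*(-1/21) - 1*2) = -7/6 + (⅓ - 2) = -7/6 - 5/3 = -17/6 ≈ -2.8333)
1/f = 1/(-17/6) = -6/17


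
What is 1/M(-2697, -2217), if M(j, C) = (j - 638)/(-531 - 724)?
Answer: 251/667 ≈ 0.37631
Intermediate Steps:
M(j, C) = 638/1255 - j/1255 (M(j, C) = (-638 + j)/(-1255) = (-638 + j)*(-1/1255) = 638/1255 - j/1255)
1/M(-2697, -2217) = 1/(638/1255 - 1/1255*(-2697)) = 1/(638/1255 + 2697/1255) = 1/(667/251) = 251/667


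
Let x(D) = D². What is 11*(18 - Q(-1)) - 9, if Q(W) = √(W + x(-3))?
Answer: 189 - 22*√2 ≈ 157.89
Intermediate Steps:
Q(W) = √(9 + W) (Q(W) = √(W + (-3)²) = √(W + 9) = √(9 + W))
11*(18 - Q(-1)) - 9 = 11*(18 - √(9 - 1)) - 9 = 11*(18 - √8) - 9 = 11*(18 - 2*√2) - 9 = (198 - 22*√2) - 9 = 189 - 22*√2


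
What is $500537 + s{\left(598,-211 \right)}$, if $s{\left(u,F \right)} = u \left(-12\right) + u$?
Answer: $493959$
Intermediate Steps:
$s{\left(u,F \right)} = - 11 u$ ($s{\left(u,F \right)} = - 12 u + u = - 11 u$)
$500537 + s{\left(598,-211 \right)} = 500537 - 6578 = 493959$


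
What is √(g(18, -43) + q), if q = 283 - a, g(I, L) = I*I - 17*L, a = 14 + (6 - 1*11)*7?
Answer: 3*√151 ≈ 36.865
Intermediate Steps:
a = -21 (a = 14 + (6 - 11)*7 = 14 - 5*7 = 14 - 35 = -21)
g(I, L) = I² - 17*L
q = 304 (q = 283 - 1*(-21) = 283 + 21 = 304)
√(g(18, -43) + q) = √((18² - 17*(-43)) + 304) = √((324 + 731) + 304) = √(1055 + 304) = √1359 = 3*√151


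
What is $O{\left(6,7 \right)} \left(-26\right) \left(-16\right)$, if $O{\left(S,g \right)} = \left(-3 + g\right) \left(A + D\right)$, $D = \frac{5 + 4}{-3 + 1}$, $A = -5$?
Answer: $-15808$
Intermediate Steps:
$D = - \frac{9}{2}$ ($D = \frac{9}{-2} = 9 \left(- \frac{1}{2}\right) = - \frac{9}{2} \approx -4.5$)
$O{\left(S,g \right)} = \frac{57}{2} - \frac{19 g}{2}$ ($O{\left(S,g \right)} = \left(-3 + g\right) \left(-5 - \frac{9}{2}\right) = \left(-3 + g\right) \left(- \frac{19}{2}\right) = \frac{57}{2} - \frac{19 g}{2}$)
$O{\left(6,7 \right)} \left(-26\right) \left(-16\right) = \left(\frac{57}{2} - \frac{133}{2}\right) \left(-26\right) \left(-16\right) = \left(-38\right) \left(-26\right) \left(-16\right) = 988 \left(-16\right) = -15808$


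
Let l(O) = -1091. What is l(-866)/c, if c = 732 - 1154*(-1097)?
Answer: -1091/1266670 ≈ -0.00086131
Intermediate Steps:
c = 1266670 (c = 732 + 1265938 = 1266670)
l(-866)/c = -1091/1266670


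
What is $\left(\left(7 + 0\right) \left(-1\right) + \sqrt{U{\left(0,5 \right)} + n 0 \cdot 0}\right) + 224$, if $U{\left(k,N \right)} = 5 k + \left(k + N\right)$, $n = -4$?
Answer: $217 + \sqrt{5} \approx 219.24$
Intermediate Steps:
$U{\left(k,N \right)} = N + 6 k$ ($U{\left(k,N \right)} = 5 k + \left(N + k\right) = N + 6 k$)
$\left(\left(7 + 0\right) \left(-1\right) + \sqrt{U{\left(0,5 \right)} + n 0 \cdot 0}\right) + 224 = \left(\left(7 + 0\right) \left(-1\right) + \sqrt{\left(5 + 6 \cdot 0\right) + \left(-4\right) 0 \cdot 0}\right) + 224 = \left(7 \left(-1\right) + \sqrt{\left(5 + 0\right) + 0 \cdot 0}\right) + 224 = \left(-7 + \sqrt{5 + 0}\right) + 224 = \left(-7 + \sqrt{5}\right) + 224 = 217 + \sqrt{5}$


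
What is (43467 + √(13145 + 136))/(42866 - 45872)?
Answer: -14489/1002 - √13281/3006 ≈ -14.498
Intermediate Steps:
(43467 + √(13145 + 136))/(42866 - 45872) = (43467 + √13281)/(-3006) = (43467 + √13281)*(-1/3006) = -14489/1002 - √13281/3006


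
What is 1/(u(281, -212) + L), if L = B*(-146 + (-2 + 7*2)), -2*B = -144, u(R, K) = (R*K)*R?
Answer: -1/16749380 ≈ -5.9704e-8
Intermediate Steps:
u(R, K) = K*R² (u(R, K) = (K*R)*R = K*R²)
B = 72 (B = -½*(-144) = 72)
L = -9648 (L = 72*(-146 + (-2 + 7*2)) = 72*(-146 + (-2 + 14)) = 72*(-146 + 12) = 72*(-134) = -9648)
1/(u(281, -212) + L) = 1/(-212*281² - 9648) = 1/(-212*78961 - 9648) = 1/(-16739732 - 9648) = 1/(-16749380) = -1/16749380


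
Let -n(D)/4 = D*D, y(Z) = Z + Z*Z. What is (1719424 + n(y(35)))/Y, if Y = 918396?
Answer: -1157744/229599 ≈ -5.0425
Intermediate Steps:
y(Z) = Z + Z²
n(D) = -4*D² (n(D) = -4*D*D = -4*D²)
(1719424 + n(y(35)))/Y = (1719424 - 4*1225*(1 + 35)²)/918396 = (1719424 - 4*(35*36)²)*(1/918396) = (1719424 - 4*1260²)*(1/918396) = (1719424 - 4*1587600)*(1/918396) = (1719424 - 6350400)*(1/918396) = -4630976*1/918396 = -1157744/229599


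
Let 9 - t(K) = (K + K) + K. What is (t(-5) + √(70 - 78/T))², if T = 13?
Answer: 1024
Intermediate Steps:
t(K) = 9 - 3*K (t(K) = 9 - ((K + K) + K) = 9 - (2*K + K) = 9 - 3*K)
(t(-5) + √(70 - 78/T))² = ((9 - 3*(-5)) + √(70 - 78/13))² = ((9 + 15) + √(70 - 78*1/13))² = (24 + √(70 - 6))² = (24 + √64)² = (24 + 8)² = 32² = 1024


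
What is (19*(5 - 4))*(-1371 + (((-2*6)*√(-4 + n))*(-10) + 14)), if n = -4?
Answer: -25783 + 4560*I*√2 ≈ -25783.0 + 6448.8*I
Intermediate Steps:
(19*(5 - 4))*(-1371 + (((-2*6)*√(-4 + n))*(-10) + 14)) = (19*(5 - 4))*(-1371 + (((-2*6)*√(-4 - 4))*(-10) + 14)) = (19*1)*(-1371 + (-24*I*√2*(-10) + 14)) = 19*(-1371 + (-24*I*√2*(-10) + 14)) = 19*(-1371 + (240*I*√2 + 14)) = 19*(-1371 + (14 + 240*I*√2)) = 19*(-1357 + 240*I*√2) = -25783 + 4560*I*√2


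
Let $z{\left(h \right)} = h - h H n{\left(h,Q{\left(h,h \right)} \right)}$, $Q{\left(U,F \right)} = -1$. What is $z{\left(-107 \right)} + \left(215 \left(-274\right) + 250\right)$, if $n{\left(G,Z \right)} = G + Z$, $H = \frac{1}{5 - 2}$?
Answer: $-62619$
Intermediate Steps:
$H = \frac{1}{3} \approx 0.33333$
$z{\left(h \right)} = h - \frac{h \left(-1 + h\right)}{3}$ ($z{\left(h \right)} = h - h \frac{1}{3} \left(h - 1\right) = h - \frac{h}{3} \left(-1 + h\right) = h - \frac{h \left(-1 + h\right)}{3}$)
$z{\left(-107 \right)} + \left(215 \left(-274\right) + 250\right) = \frac{1}{3} \left(-107\right) \left(4 - -107\right) + \left(215 \left(-274\right) + 250\right) = \frac{1}{3} \left(-107\right) \left(4 + 107\right) + \left(-58910 + 250\right) = \frac{1}{3} \left(-107\right) 111 - 58660 = -3959 - 58660 = -62619$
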